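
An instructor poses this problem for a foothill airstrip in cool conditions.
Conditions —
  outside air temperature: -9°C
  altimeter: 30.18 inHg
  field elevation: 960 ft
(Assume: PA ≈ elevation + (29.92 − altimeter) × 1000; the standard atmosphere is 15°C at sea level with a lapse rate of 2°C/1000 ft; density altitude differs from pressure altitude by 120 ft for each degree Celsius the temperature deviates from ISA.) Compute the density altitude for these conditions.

-2012 ft

Pressure altitude = 960 + (29.92 − 30.18) × 1000 = 960 + (-260) = 700 ft.
ISA temperature at 700 ft = 15 − 2 × (700/1000) = 13.6°C.
ISA deviation = -9 − 13.6 = -22.6°C.
Density altitude = 700 + 120 × (-22.6) = -2012 ft.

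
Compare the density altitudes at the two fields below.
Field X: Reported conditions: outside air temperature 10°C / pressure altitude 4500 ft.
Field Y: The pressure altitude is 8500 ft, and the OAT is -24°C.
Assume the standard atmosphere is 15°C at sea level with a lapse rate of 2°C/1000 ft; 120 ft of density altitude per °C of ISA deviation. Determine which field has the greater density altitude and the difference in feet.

Field X: ISA temp = 6°C, deviation +4°C, DA = 4500 + 120 × 4 = 4980 ft.
Field Y: ISA temp = -2°C, deviation -22°C, DA = 8500 + 120 × (-22) = 5860 ft.
Field Y is higher by 5860 − 4980 = 880 ft.

Field Y by 880 ft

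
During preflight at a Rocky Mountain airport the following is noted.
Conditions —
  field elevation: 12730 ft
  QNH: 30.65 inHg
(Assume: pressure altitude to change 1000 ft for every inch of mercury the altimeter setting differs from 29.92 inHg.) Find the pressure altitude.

Pressure correction = (29.92 − 30.65) × 1000 = -730 ft.
Pressure altitude = 12730 + (-730) = 12000 ft.

12000 ft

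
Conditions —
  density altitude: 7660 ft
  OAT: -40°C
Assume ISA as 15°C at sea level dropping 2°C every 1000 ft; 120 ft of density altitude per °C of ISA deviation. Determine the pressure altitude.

DA = PA + 120 × (OAT − (15 − 2·PA/1000)) = PA + 120·OAT − 1800 + 0.24·PA = 1.24·PA + 120·OAT − 1800.
So 1.24·PA = 7660 − 120 × (-40) + 1800 = 14260.
PA = 14260 / 1.24 = 11500 ft.

11500 ft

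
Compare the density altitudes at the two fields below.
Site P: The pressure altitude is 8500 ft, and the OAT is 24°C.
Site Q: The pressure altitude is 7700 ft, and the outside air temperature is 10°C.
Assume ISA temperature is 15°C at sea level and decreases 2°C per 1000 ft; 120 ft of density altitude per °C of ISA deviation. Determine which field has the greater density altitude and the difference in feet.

Site P: ISA temp = -2°C, deviation +26°C, DA = 8500 + 120 × 26 = 11620 ft.
Site Q: ISA temp = -0.4°C, deviation +10.4°C, DA = 7700 + 120 × 10.4 = 8948 ft.
Site P is higher by 11620 − 8948 = 2672 ft.

Site P by 2672 ft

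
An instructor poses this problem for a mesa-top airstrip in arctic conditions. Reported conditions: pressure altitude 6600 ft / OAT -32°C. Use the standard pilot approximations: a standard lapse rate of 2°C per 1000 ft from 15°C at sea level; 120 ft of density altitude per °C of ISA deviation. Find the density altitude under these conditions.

ISA temperature at 6600 ft = 15 − 2 × (6600/1000) = 1.8°C.
ISA deviation = -32 − 1.8 = -33.8°C.
Density altitude = 6600 + 120 × (-33.8) = 6600 + (-4056) = 2544 ft.

2544 ft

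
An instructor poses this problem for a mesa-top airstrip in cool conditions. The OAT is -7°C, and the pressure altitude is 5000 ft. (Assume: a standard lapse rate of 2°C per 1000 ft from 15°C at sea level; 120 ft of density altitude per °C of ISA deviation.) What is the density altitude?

ISA temperature at 5000 ft = 15 − 2 × (5000/1000) = 5°C.
ISA deviation = -7 − 5 = -12°C.
Density altitude = 5000 + 120 × (-12) = 5000 + (-1440) = 3560 ft.

3560 ft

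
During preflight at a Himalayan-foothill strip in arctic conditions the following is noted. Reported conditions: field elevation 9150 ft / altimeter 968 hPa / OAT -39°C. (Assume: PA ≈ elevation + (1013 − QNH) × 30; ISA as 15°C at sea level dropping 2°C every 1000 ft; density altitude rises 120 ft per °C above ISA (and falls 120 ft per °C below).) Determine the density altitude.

Pressure altitude = 9150 + (1013 − 968) × 30 = 9150 + (+1350) = 10500 ft.
ISA temperature at 10500 ft = 15 − 2 × (10500/1000) = -6°C.
ISA deviation = -39 − (-6) = -33°C.
Density altitude = 10500 + 120 × (-33) = 6540 ft.

6540 ft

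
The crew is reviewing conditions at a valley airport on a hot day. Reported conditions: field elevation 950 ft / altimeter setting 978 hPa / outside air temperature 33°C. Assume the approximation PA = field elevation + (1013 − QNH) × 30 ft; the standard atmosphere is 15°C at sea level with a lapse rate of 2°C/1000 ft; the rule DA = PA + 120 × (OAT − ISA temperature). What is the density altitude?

4640 ft

Pressure altitude = 950 + (1013 − 978) × 30 = 950 + (+1050) = 2000 ft.
ISA temperature at 2000 ft = 15 − 2 × (2000/1000) = 11°C.
ISA deviation = 33 − 11 = +22°C.
Density altitude = 2000 + 120 × (22) = 4640 ft.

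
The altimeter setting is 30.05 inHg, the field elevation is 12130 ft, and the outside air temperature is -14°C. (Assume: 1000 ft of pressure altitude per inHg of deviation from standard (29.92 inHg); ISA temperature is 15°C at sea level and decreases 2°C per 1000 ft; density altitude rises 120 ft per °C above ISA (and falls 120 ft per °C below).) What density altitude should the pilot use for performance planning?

Pressure altitude = 12130 + (29.92 − 30.05) × 1000 = 12130 + (-130) = 12000 ft.
ISA temperature at 12000 ft = 15 − 2 × (12000/1000) = -9°C.
ISA deviation = -14 − (-9) = -5°C.
Density altitude = 12000 + 120 × (-5) = 11400 ft.

11400 ft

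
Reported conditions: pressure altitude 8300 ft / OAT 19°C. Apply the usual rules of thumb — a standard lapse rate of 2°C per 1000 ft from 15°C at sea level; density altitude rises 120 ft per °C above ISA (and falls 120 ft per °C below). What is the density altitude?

10772 ft

ISA temperature at 8300 ft = 15 − 2 × (8300/1000) = -1.6°C.
ISA deviation = 19 − (-1.6) = +20.6°C.
Density altitude = 8300 + 120 × (20.6) = 8300 + (+2472) = 10772 ft.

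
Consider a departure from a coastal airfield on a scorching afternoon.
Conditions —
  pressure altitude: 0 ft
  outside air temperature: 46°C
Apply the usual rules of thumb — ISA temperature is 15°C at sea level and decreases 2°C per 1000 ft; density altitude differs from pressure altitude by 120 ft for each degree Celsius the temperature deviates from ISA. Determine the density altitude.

3720 ft

ISA temperature at 0 ft = 15 − 2 × (0/1000) = 15°C.
ISA deviation = 46 − 15 = +31°C.
Density altitude = 0 + 120 × (31) = 0 + (+3720) = 3720 ft.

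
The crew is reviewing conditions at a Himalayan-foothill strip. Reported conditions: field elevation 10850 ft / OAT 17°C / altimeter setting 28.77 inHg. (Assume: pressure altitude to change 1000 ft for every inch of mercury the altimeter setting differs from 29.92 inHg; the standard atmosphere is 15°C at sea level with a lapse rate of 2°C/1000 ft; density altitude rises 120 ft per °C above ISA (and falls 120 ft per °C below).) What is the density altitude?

Pressure altitude = 10850 + (29.92 − 28.77) × 1000 = 10850 + (+1150) = 12000 ft.
ISA temperature at 12000 ft = 15 − 2 × (12000/1000) = -9°C.
ISA deviation = 17 − (-9) = +26°C.
Density altitude = 12000 + 120 × (26) = 15120 ft.

15120 ft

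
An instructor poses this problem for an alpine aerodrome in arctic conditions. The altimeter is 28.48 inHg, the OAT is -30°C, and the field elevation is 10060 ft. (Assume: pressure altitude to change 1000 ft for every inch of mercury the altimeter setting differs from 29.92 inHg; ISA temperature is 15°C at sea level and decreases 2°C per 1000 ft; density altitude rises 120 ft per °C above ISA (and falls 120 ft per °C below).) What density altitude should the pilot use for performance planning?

Pressure altitude = 10060 + (29.92 − 28.48) × 1000 = 10060 + (+1440) = 11500 ft.
ISA temperature at 11500 ft = 15 − 2 × (11500/1000) = -8°C.
ISA deviation = -30 − (-8) = -22°C.
Density altitude = 11500 + 120 × (-22) = 8860 ft.

8860 ft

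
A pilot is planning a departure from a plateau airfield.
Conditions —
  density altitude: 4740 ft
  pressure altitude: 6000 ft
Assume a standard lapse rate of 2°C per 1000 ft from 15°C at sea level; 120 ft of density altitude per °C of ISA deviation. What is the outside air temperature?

-7.5°C

Density altitude − pressure altitude = 4740 − 6000 = -1260 ft.
At 120 ft/°C that is an ISA deviation of -1260/120 = -10.5°C.
ISA temperature at 6000 ft = 15 − 2 × (6000/1000) = 3°C.
OAT = ISA + deviation = 3 + (-10.5) = -7.5°C.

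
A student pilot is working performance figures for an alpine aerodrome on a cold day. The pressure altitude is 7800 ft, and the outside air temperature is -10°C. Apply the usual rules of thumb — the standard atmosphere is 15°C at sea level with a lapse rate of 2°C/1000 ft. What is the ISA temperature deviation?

ISA-9.4°C

ISA temperature at 7800 ft = 15 − 2 × (7800/1000) = -0.6°C.
Deviation = OAT − ISA = -10 − (-0.6) = -9.4°C.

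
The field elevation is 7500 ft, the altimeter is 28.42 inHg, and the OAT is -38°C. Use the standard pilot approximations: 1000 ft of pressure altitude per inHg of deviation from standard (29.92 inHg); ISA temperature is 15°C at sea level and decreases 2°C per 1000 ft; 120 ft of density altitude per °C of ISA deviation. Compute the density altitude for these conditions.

4800 ft

Pressure altitude = 7500 + (29.92 − 28.42) × 1000 = 7500 + (+1500) = 9000 ft.
ISA temperature at 9000 ft = 15 − 2 × (9000/1000) = -3°C.
ISA deviation = -38 − (-3) = -35°C.
Density altitude = 9000 + 120 × (-35) = 4800 ft.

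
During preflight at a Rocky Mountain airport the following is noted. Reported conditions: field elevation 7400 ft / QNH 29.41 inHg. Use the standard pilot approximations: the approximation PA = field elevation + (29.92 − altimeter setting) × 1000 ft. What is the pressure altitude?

7910 ft

Pressure correction = (29.92 − 29.41) × 1000 = +510 ft.
Pressure altitude = 7400 + (+510) = 7910 ft.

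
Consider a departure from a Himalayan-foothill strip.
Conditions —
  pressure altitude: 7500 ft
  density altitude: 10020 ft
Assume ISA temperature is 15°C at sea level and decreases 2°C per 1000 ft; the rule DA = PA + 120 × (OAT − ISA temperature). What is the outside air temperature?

21°C

Density altitude − pressure altitude = 10020 − 7500 = +2520 ft.
At 120 ft/°C that is an ISA deviation of 2520/120 = +21°C.
ISA temperature at 7500 ft = 15 − 2 × (7500/1000) = 0°C.
OAT = ISA + deviation = 0 + (+21) = 21°C.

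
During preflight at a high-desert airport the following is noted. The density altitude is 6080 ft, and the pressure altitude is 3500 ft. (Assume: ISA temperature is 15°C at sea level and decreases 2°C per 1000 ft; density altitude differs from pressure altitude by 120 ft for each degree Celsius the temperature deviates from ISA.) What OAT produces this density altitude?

29.5°C

Density altitude − pressure altitude = 6080 − 3500 = +2580 ft.
At 120 ft/°C that is an ISA deviation of 2580/120 = +21.5°C.
ISA temperature at 3500 ft = 15 − 2 × (3500/1000) = 8°C.
OAT = ISA + deviation = 8 + (+21.5) = 29.5°C.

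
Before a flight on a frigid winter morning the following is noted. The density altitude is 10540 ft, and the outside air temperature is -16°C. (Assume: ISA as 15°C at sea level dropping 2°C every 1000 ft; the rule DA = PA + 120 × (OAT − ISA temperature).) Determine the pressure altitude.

DA = PA + 120 × (OAT − (15 − 2·PA/1000)) = PA + 120·OAT − 1800 + 0.24·PA = 1.24·PA + 120·OAT − 1800.
So 1.24·PA = 10540 − 120 × (-16) + 1800 = 14260.
PA = 14260 / 1.24 = 11500 ft.

11500 ft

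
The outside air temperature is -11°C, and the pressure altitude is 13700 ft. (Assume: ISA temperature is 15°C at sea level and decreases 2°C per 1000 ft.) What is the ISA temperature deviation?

ISA+1.4°C

ISA temperature at 13700 ft = 15 − 2 × (13700/1000) = -12.4°C.
Deviation = OAT − ISA = -11 − (-12.4) = +1.4°C.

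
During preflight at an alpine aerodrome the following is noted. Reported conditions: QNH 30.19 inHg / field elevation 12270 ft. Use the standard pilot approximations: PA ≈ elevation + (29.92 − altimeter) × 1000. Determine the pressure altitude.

Pressure correction = (29.92 − 30.19) × 1000 = -270 ft.
Pressure altitude = 12270 + (-270) = 12000 ft.

12000 ft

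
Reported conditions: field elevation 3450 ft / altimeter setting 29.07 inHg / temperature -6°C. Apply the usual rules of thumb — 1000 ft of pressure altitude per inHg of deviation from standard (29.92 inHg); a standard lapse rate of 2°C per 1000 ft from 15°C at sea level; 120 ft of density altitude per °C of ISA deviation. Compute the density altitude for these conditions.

2812 ft

Pressure altitude = 3450 + (29.92 − 29.07) × 1000 = 3450 + (+850) = 4300 ft.
ISA temperature at 4300 ft = 15 − 2 × (4300/1000) = 6.4°C.
ISA deviation = -6 − 6.4 = -12.4°C.
Density altitude = 4300 + 120 × (-12.4) = 2812 ft.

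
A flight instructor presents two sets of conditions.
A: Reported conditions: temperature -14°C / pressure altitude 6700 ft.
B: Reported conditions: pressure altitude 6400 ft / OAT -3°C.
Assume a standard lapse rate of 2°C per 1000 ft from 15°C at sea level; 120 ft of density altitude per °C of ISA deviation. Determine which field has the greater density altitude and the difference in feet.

A: ISA temp = 1.6°C, deviation -15.6°C, DA = 6700 + 120 × (-15.6) = 4828 ft.
B: ISA temp = 2.2°C, deviation -5.2°C, DA = 6400 + 120 × (-5.2) = 5776 ft.
B is higher by 5776 − 4828 = 948 ft.

B by 948 ft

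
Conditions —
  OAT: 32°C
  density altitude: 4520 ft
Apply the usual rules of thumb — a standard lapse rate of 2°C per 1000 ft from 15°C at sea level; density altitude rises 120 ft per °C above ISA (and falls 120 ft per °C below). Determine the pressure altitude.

DA = PA + 120 × (OAT − (15 − 2·PA/1000)) = PA + 120·OAT − 1800 + 0.24·PA = 1.24·PA + 120·OAT − 1800.
So 1.24·PA = 4520 − 120 × 32 + 1800 = 2480.
PA = 2480 / 1.24 = 2000 ft.

2000 ft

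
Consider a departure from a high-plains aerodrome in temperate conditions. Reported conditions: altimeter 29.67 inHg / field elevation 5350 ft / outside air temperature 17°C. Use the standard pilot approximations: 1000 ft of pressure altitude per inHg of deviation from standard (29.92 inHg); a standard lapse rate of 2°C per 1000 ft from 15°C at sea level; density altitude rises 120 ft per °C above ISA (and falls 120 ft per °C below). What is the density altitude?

7184 ft

Pressure altitude = 5350 + (29.92 − 29.67) × 1000 = 5350 + (+250) = 5600 ft.
ISA temperature at 5600 ft = 15 − 2 × (5600/1000) = 3.8°C.
ISA deviation = 17 − 3.8 = +13.2°C.
Density altitude = 5600 + 120 × (13.2) = 7184 ft.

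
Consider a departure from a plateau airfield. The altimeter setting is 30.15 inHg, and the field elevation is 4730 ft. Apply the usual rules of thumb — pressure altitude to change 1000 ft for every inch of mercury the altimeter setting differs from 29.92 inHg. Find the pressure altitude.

4500 ft

Pressure correction = (29.92 − 30.15) × 1000 = -230 ft.
Pressure altitude = 4730 + (-230) = 4500 ft.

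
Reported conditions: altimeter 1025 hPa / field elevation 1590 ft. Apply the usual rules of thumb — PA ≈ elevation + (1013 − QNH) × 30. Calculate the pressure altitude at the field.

1230 ft

Pressure correction = (1013 − 1025) × 30 = -360 ft.
Pressure altitude = 1590 + (-360) = 1230 ft.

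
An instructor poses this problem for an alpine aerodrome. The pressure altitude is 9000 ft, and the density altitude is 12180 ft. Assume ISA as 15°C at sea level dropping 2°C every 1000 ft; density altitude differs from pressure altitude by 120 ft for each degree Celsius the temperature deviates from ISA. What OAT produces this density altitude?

Density altitude − pressure altitude = 12180 − 9000 = +3180 ft.
At 120 ft/°C that is an ISA deviation of 3180/120 = +26.5°C.
ISA temperature at 9000 ft = 15 − 2 × (9000/1000) = -3°C.
OAT = ISA + deviation = -3 + (+26.5) = 23.5°C.

23.5°C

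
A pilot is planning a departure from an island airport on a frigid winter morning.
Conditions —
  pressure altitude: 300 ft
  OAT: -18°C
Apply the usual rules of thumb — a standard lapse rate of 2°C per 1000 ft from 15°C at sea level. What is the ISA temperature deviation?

ISA temperature at 300 ft = 15 − 2 × (300/1000) = 14.4°C.
Deviation = OAT − ISA = -18 − 14.4 = -32.4°C.

ISA-32.4°C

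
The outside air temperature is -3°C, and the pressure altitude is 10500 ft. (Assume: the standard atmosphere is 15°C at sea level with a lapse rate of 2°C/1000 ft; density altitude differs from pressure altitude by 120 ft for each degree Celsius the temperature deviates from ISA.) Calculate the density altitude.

ISA temperature at 10500 ft = 15 − 2 × (10500/1000) = -6°C.
ISA deviation = -3 − (-6) = +3°C.
Density altitude = 10500 + 120 × (3) = 10500 + (+360) = 10860 ft.

10860 ft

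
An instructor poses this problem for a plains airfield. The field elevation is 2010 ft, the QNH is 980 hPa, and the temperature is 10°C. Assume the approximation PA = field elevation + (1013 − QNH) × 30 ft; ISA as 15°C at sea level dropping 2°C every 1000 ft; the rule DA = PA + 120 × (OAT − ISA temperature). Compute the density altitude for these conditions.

3120 ft

Pressure altitude = 2010 + (1013 − 980) × 30 = 2010 + (+990) = 3000 ft.
ISA temperature at 3000 ft = 15 − 2 × (3000/1000) = 9°C.
ISA deviation = 10 − 9 = +1°C.
Density altitude = 3000 + 120 × (1) = 3120 ft.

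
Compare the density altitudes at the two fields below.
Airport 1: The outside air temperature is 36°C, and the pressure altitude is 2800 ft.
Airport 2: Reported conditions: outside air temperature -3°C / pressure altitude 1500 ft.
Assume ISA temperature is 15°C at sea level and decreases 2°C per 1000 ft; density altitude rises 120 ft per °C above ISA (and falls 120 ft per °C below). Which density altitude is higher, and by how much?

Airport 1: ISA temp = 9.4°C, deviation +26.6°C, DA = 2800 + 120 × 26.6 = 5992 ft.
Airport 2: ISA temp = 12°C, deviation -15°C, DA = 1500 + 120 × (-15) = -300 ft.
Airport 1 is higher by 5992 − (-300) = 6292 ft.

Airport 1 by 6292 ft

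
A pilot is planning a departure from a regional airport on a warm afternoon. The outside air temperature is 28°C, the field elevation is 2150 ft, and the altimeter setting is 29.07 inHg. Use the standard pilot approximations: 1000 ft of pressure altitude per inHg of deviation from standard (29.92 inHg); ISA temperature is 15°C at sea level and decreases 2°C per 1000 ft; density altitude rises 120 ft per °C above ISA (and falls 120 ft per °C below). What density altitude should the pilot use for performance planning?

5280 ft

Pressure altitude = 2150 + (29.92 − 29.07) × 1000 = 2150 + (+850) = 3000 ft.
ISA temperature at 3000 ft = 15 − 2 × (3000/1000) = 9°C.
ISA deviation = 28 − 9 = +19°C.
Density altitude = 3000 + 120 × (19) = 5280 ft.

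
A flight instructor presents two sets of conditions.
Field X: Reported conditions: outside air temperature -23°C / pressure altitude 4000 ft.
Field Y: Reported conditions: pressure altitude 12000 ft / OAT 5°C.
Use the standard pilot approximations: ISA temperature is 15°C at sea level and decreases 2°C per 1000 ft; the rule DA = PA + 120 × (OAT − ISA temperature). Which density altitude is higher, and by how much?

Field X: ISA temp = 7°C, deviation -30°C, DA = 4000 + 120 × (-30) = 400 ft.
Field Y: ISA temp = -9°C, deviation +14°C, DA = 12000 + 120 × 14 = 13680 ft.
Field Y is higher by 13680 − 400 = 13280 ft.

Field Y by 13280 ft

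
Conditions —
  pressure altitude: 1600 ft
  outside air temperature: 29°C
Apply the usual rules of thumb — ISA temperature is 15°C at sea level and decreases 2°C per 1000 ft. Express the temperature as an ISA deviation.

ISA temperature at 1600 ft = 15 − 2 × (1600/1000) = 11.8°C.
Deviation = OAT − ISA = 29 − 11.8 = +17.2°C.

ISA+17.2°C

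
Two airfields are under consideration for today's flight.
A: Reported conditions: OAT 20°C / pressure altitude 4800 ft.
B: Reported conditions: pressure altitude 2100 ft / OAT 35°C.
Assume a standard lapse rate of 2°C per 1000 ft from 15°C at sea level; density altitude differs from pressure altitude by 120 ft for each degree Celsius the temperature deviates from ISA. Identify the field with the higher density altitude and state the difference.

A: ISA temp = 5.4°C, deviation +14.6°C, DA = 4800 + 120 × 14.6 = 6552 ft.
B: ISA temp = 10.8°C, deviation +24.2°C, DA = 2100 + 120 × 24.2 = 5004 ft.
A is higher by 6552 − 5004 = 1548 ft.

A by 1548 ft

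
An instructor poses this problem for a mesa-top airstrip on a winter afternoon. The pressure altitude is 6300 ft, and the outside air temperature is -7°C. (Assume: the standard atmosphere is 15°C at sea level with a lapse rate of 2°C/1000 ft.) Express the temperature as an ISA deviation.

ISA temperature at 6300 ft = 15 − 2 × (6300/1000) = 2.4°C.
Deviation = OAT − ISA = -7 − 2.4 = -9.4°C.

ISA-9.4°C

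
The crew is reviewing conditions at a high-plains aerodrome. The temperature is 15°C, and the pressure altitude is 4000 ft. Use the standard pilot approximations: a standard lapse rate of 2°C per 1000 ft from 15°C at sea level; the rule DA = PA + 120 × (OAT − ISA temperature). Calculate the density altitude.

4960 ft

ISA temperature at 4000 ft = 15 − 2 × (4000/1000) = 7°C.
ISA deviation = 15 − 7 = +8°C.
Density altitude = 4000 + 120 × (8) = 4000 + (+960) = 4960 ft.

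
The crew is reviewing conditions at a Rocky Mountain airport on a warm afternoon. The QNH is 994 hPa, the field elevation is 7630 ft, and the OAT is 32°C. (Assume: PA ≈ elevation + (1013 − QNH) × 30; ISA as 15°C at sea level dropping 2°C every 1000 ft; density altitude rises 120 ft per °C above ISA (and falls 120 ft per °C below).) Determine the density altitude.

12208 ft

Pressure altitude = 7630 + (1013 − 994) × 30 = 7630 + (+570) = 8200 ft.
ISA temperature at 8200 ft = 15 − 2 × (8200/1000) = -1.4°C.
ISA deviation = 32 − (-1.4) = +33.4°C.
Density altitude = 8200 + 120 × (33.4) = 12208 ft.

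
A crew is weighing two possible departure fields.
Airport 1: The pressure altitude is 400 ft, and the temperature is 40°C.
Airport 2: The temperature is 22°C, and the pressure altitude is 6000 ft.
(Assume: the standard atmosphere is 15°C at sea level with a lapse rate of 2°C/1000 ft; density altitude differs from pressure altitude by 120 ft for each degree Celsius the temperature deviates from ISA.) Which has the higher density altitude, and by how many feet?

Airport 2 by 4784 ft

Airport 1: ISA temp = 14.2°C, deviation +25.8°C, DA = 400 + 120 × 25.8 = 3496 ft.
Airport 2: ISA temp = 3°C, deviation +19°C, DA = 6000 + 120 × 19 = 8280 ft.
Airport 2 is higher by 8280 − 3496 = 4784 ft.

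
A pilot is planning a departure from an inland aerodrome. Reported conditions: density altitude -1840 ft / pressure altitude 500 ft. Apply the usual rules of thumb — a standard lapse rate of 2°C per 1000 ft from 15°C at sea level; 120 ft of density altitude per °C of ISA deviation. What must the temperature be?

-5.5°C

Density altitude − pressure altitude = -1840 − 500 = -2340 ft.
At 120 ft/°C that is an ISA deviation of -2340/120 = -19.5°C.
ISA temperature at 500 ft = 15 − 2 × (500/1000) = 14°C.
OAT = ISA + deviation = 14 + (-19.5) = -5.5°C.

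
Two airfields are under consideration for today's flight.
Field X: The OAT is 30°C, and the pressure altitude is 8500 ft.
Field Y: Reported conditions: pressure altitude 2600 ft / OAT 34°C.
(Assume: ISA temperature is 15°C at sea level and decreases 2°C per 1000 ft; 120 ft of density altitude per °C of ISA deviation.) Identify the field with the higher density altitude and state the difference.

Field X by 6836 ft

Field X: ISA temp = -2°C, deviation +32°C, DA = 8500 + 120 × 32 = 12340 ft.
Field Y: ISA temp = 9.8°C, deviation +24.2°C, DA = 2600 + 120 × 24.2 = 5504 ft.
Field X is higher by 12340 − 5504 = 6836 ft.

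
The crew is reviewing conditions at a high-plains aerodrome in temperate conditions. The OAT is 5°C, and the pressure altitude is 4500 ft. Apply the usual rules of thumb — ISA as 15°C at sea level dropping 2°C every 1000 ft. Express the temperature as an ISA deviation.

ISA temperature at 4500 ft = 15 − 2 × (4500/1000) = 6°C.
Deviation = OAT − ISA = 5 − 6 = -1°C.

ISA-1°C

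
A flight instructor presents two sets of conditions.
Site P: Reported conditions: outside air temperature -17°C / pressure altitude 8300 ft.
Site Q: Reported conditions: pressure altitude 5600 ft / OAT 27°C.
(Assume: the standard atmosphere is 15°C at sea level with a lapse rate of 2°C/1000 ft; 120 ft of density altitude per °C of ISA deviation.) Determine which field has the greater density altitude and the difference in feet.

Site Q by 1932 ft

Site P: ISA temp = -1.6°C, deviation -15.4°C, DA = 8300 + 120 × (-15.4) = 6452 ft.
Site Q: ISA temp = 3.8°C, deviation +23.2°C, DA = 5600 + 120 × 23.2 = 8384 ft.
Site Q is higher by 8384 − 6452 = 1932 ft.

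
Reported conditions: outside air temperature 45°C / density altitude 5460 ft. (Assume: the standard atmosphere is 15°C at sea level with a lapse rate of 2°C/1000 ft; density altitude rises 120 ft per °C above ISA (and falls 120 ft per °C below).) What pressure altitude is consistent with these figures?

DA = PA + 120 × (OAT − (15 − 2·PA/1000)) = PA + 120·OAT − 1800 + 0.24·PA = 1.24·PA + 120·OAT − 1800.
So 1.24·PA = 5460 − 120 × 45 + 1800 = 1860.
PA = 1860 / 1.24 = 1500 ft.

1500 ft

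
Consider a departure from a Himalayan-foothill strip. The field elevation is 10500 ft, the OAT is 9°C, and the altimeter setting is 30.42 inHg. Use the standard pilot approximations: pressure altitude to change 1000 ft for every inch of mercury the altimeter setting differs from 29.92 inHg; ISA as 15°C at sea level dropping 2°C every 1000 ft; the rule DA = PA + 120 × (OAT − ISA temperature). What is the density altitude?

Pressure altitude = 10500 + (29.92 − 30.42) × 1000 = 10500 + (-500) = 10000 ft.
ISA temperature at 10000 ft = 15 − 2 × (10000/1000) = -5°C.
ISA deviation = 9 − (-5) = +14°C.
Density altitude = 10000 + 120 × (14) = 11680 ft.

11680 ft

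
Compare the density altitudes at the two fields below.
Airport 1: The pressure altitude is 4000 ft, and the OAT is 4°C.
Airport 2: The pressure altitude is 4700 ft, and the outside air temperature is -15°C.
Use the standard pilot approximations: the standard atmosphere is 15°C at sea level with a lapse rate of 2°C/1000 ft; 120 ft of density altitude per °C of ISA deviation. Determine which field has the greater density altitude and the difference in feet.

Airport 1 by 1412 ft

Airport 1: ISA temp = 7°C, deviation -3°C, DA = 4000 + 120 × (-3) = 3640 ft.
Airport 2: ISA temp = 5.6°C, deviation -20.6°C, DA = 4700 + 120 × (-20.6) = 2228 ft.
Airport 1 is higher by 3640 − 2228 = 1412 ft.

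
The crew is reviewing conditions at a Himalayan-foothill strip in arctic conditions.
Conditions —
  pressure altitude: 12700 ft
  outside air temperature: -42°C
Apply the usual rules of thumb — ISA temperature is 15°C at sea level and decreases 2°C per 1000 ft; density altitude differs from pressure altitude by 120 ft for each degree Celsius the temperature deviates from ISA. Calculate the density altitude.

ISA temperature at 12700 ft = 15 − 2 × (12700/1000) = -10.4°C.
ISA deviation = -42 − (-10.4) = -31.6°C.
Density altitude = 12700 + 120 × (-31.6) = 12700 + (-3792) = 8908 ft.

8908 ft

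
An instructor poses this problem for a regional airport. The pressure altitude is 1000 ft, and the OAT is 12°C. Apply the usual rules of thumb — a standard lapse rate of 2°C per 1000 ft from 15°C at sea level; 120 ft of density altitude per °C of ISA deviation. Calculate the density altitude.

880 ft

ISA temperature at 1000 ft = 15 − 2 × (1000/1000) = 13°C.
ISA deviation = 12 − 13 = -1°C.
Density altitude = 1000 + 120 × (-1) = 1000 + (-120) = 880 ft.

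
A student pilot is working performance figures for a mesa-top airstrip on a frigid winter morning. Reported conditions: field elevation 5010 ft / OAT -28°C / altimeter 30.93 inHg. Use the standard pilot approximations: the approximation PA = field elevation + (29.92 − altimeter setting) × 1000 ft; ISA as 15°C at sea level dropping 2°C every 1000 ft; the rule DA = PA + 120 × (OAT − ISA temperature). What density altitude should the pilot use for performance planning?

-200 ft

Pressure altitude = 5010 + (29.92 − 30.93) × 1000 = 5010 + (-1010) = 4000 ft.
ISA temperature at 4000 ft = 15 − 2 × (4000/1000) = 7°C.
ISA deviation = -28 − 7 = -35°C.
Density altitude = 4000 + 120 × (-35) = -200 ft.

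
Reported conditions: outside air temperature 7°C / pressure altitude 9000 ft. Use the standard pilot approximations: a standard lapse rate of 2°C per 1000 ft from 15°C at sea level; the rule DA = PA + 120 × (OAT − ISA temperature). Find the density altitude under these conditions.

10200 ft

ISA temperature at 9000 ft = 15 − 2 × (9000/1000) = -3°C.
ISA deviation = 7 − (-3) = +10°C.
Density altitude = 9000 + 120 × (10) = 9000 + (+1200) = 10200 ft.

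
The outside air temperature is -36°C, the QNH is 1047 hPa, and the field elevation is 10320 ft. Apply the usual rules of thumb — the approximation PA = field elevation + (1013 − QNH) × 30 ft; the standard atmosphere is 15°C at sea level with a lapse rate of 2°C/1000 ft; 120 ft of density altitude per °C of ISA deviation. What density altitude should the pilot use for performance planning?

5412 ft

Pressure altitude = 10320 + (1013 − 1047) × 30 = 10320 + (-1020) = 9300 ft.
ISA temperature at 9300 ft = 15 − 2 × (9300/1000) = -3.6°C.
ISA deviation = -36 − (-3.6) = -32.4°C.
Density altitude = 9300 + 120 × (-32.4) = 5412 ft.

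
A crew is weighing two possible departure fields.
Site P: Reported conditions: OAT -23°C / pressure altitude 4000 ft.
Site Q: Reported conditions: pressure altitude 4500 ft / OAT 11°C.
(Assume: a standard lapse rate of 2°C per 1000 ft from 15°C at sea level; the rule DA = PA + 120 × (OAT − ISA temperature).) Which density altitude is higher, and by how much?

Site P: ISA temp = 7°C, deviation -30°C, DA = 4000 + 120 × (-30) = 400 ft.
Site Q: ISA temp = 6°C, deviation +5°C, DA = 4500 + 120 × 5 = 5100 ft.
Site Q is higher by 5100 − 400 = 4700 ft.

Site Q by 4700 ft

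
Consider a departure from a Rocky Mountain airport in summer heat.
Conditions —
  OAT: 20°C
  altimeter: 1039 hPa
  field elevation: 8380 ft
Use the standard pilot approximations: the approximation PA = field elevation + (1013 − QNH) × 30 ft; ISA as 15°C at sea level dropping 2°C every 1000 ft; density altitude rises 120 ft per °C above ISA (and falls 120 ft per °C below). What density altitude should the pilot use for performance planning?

Pressure altitude = 8380 + (1013 − 1039) × 30 = 8380 + (-780) = 7600 ft.
ISA temperature at 7600 ft = 15 − 2 × (7600/1000) = -0.2°C.
ISA deviation = 20 − (-0.2) = +20.2°C.
Density altitude = 7600 + 120 × (20.2) = 10024 ft.

10024 ft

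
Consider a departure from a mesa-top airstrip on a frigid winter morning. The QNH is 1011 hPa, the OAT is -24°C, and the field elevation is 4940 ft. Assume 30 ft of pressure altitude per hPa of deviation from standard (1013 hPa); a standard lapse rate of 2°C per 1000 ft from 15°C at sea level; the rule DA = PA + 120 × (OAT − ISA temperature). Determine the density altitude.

1520 ft

Pressure altitude = 4940 + (1013 − 1011) × 30 = 4940 + (+60) = 5000 ft.
ISA temperature at 5000 ft = 15 − 2 × (5000/1000) = 5°C.
ISA deviation = -24 − 5 = -29°C.
Density altitude = 5000 + 120 × (-29) = 1520 ft.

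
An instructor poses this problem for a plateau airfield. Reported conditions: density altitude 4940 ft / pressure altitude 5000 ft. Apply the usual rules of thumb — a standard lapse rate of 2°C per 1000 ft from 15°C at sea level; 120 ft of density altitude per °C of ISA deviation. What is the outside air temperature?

4.5°C

Density altitude − pressure altitude = 4940 − 5000 = -60 ft.
At 120 ft/°C that is an ISA deviation of -60/120 = -0.5°C.
ISA temperature at 5000 ft = 15 − 2 × (5000/1000) = 5°C.
OAT = ISA + deviation = 5 + (-0.5) = 4.5°C.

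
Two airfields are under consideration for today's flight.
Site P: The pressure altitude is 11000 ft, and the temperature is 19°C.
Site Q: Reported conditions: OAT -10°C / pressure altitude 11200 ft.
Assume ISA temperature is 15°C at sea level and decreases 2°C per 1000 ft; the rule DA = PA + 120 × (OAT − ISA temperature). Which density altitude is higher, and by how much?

Site P: ISA temp = -7°C, deviation +26°C, DA = 11000 + 120 × 26 = 14120 ft.
Site Q: ISA temp = -7.4°C, deviation -2.6°C, DA = 11200 + 120 × (-2.6) = 10888 ft.
Site P is higher by 14120 − 10888 = 3232 ft.

Site P by 3232 ft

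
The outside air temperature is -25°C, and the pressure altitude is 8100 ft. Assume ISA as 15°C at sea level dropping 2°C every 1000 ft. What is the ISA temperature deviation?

ISA-23.8°C

ISA temperature at 8100 ft = 15 − 2 × (8100/1000) = -1.2°C.
Deviation = OAT − ISA = -25 − (-1.2) = -23.8°C.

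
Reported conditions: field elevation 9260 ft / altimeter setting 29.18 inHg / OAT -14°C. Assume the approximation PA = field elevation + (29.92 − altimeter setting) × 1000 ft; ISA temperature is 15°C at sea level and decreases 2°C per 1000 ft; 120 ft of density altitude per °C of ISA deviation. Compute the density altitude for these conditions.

8920 ft

Pressure altitude = 9260 + (29.92 − 29.18) × 1000 = 9260 + (+740) = 10000 ft.
ISA temperature at 10000 ft = 15 − 2 × (10000/1000) = -5°C.
ISA deviation = -14 − (-5) = -9°C.
Density altitude = 10000 + 120 × (-9) = 8920 ft.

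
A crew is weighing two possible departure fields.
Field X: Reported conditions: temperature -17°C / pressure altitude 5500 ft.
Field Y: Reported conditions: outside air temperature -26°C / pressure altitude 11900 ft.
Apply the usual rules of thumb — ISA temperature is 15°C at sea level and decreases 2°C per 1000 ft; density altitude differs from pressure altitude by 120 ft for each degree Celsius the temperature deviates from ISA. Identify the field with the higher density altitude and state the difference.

Field X: ISA temp = 4°C, deviation -21°C, DA = 5500 + 120 × (-21) = 2980 ft.
Field Y: ISA temp = -8.8°C, deviation -17.2°C, DA = 11900 + 120 × (-17.2) = 9836 ft.
Field Y is higher by 9836 − 2980 = 6856 ft.

Field Y by 6856 ft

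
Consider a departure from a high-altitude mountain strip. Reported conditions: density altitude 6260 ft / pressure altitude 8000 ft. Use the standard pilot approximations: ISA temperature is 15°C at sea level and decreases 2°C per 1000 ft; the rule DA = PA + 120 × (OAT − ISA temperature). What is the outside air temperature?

-15.5°C

Density altitude − pressure altitude = 6260 − 8000 = -1740 ft.
At 120 ft/°C that is an ISA deviation of -1740/120 = -14.5°C.
ISA temperature at 8000 ft = 15 − 2 × (8000/1000) = -1°C.
OAT = ISA + deviation = -1 + (-14.5) = -15.5°C.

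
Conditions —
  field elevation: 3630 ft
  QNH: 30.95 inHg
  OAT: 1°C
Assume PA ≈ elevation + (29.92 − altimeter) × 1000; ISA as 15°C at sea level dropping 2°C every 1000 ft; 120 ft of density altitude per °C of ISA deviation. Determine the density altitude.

Pressure altitude = 3630 + (29.92 − 30.95) × 1000 = 3630 + (-1030) = 2600 ft.
ISA temperature at 2600 ft = 15 − 2 × (2600/1000) = 9.8°C.
ISA deviation = 1 − 9.8 = -8.8°C.
Density altitude = 2600 + 120 × (-8.8) = 1544 ft.

1544 ft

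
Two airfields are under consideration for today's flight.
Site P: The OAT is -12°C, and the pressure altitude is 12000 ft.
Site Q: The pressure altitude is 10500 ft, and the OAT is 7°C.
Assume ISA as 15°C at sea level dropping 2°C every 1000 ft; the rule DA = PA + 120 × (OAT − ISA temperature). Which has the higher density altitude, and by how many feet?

Site Q by 420 ft

Site P: ISA temp = -9°C, deviation -3°C, DA = 12000 + 120 × (-3) = 11640 ft.
Site Q: ISA temp = -6°C, deviation +13°C, DA = 10500 + 120 × 13 = 12060 ft.
Site Q is higher by 12060 − 11640 = 420 ft.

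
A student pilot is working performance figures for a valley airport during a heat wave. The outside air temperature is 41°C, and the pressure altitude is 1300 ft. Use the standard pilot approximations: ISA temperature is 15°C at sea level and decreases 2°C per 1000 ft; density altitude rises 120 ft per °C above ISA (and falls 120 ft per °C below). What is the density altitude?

ISA temperature at 1300 ft = 15 − 2 × (1300/1000) = 12.4°C.
ISA deviation = 41 − 12.4 = +28.6°C.
Density altitude = 1300 + 120 × (28.6) = 1300 + (+3432) = 4732 ft.

4732 ft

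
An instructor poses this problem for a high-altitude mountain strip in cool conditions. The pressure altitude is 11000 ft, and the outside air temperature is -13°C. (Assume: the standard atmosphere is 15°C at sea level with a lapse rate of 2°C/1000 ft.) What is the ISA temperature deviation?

ISA temperature at 11000 ft = 15 − 2 × (11000/1000) = -7°C.
Deviation = OAT − ISA = -13 − (-7) = -6°C.

ISA-6°C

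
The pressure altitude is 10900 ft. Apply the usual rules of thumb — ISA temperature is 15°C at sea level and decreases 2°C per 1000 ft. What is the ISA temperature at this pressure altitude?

ISA temperature = 15 − 2 × (10900/1000) = 15 − 21.8 = -6.8°C.

-6.8°C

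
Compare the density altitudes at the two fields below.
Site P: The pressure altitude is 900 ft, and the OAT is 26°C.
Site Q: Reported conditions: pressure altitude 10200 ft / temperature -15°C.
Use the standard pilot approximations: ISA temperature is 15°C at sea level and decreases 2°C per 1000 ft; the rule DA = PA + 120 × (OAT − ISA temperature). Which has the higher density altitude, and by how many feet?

Site Q by 6612 ft

Site P: ISA temp = 13.2°C, deviation +12.8°C, DA = 900 + 120 × 12.8 = 2436 ft.
Site Q: ISA temp = -5.4°C, deviation -9.6°C, DA = 10200 + 120 × (-9.6) = 9048 ft.
Site Q is higher by 9048 − 2436 = 6612 ft.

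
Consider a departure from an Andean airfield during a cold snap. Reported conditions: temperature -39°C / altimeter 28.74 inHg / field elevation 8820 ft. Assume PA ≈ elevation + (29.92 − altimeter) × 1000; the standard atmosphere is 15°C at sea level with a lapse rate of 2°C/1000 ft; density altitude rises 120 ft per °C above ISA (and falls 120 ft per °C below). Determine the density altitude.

5920 ft

Pressure altitude = 8820 + (29.92 − 28.74) × 1000 = 8820 + (+1180) = 10000 ft.
ISA temperature at 10000 ft = 15 − 2 × (10000/1000) = -5°C.
ISA deviation = -39 − (-5) = -34°C.
Density altitude = 10000 + 120 × (-34) = 5920 ft.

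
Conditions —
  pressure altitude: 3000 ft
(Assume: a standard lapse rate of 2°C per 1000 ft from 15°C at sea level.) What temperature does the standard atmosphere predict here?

9°C

ISA temperature = 15 − 2 × (3000/1000) = 15 − 6 = 9°C.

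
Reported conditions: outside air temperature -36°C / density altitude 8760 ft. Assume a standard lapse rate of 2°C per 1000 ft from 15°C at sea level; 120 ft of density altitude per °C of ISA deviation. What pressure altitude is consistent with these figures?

12000 ft

DA = PA + 120 × (OAT − (15 − 2·PA/1000)) = PA + 120·OAT − 1800 + 0.24·PA = 1.24·PA + 120·OAT − 1800.
So 1.24·PA = 8760 − 120 × (-36) + 1800 = 14880.
PA = 14880 / 1.24 = 12000 ft.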